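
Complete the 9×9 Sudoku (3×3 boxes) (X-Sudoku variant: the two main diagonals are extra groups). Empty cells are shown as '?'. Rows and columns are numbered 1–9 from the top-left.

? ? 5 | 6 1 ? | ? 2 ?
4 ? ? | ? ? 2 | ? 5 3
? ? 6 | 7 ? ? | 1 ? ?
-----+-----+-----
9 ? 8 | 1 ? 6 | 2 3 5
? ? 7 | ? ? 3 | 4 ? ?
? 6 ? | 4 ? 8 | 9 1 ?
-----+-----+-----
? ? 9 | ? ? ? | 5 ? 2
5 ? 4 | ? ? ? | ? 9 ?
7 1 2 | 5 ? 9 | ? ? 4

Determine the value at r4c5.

7

r1c1 = 3 (sole candidate).
r1c6 = 4 (sole candidate).
r1c9 = 8 (sole candidate).
r2c2 = 7 (sole candidate).
r2c3 = 1 (sole candidate).
r2c7 = 6 (sole candidate).
r3c6 = 5 (sole candidate).
r3c8 = 4 (sole candidate).
r3c9 = 9 (sole candidate).
r4c2 = 4 (sole candidate).
r4c5 = 7: row 4 has {1,2,3,4,5,6,8,9}; col 5 has {1}; box has {1,3,4,6,8} → only 7 remains.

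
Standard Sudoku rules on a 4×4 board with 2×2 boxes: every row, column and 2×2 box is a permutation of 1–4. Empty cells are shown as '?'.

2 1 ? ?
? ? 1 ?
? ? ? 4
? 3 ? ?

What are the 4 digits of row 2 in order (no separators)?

3412

row 1, column 4 = 3 (sole candidate).
row 2, column 2 = 4: row 2 has {1}; col 2 has {1,3}; box has {1,2} → only 4 remains.
row 2, column 4 = 2: row 2 has {1,4}; col 4 has {3,4}; box has {1,3} → only 2 remains.
row 3, column 1 = 1 (sole candidate).
row 3, column 2 = 2 (sole candidate).
row 3, column 3 = 3 (sole candidate).
row 4, column 1 = 4 (sole candidate).
row 4, column 3 = 2 (sole candidate).
row 4, column 4 = 1 (sole candidate).
row 1, column 3 = 4 (sole candidate).
row 2, column 1 = 3: row 2 has {1,2,4}; col 1 has {1,2,4}; box has {1,2,4} → only 3 remains.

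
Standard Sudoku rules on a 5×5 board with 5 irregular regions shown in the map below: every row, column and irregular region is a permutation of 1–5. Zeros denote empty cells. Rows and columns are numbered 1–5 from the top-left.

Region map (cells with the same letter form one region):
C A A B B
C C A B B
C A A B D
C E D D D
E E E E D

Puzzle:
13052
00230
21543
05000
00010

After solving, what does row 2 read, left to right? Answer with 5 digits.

R1C3 = 4 (sole candidate).
R2C2 = 4: row 2 has {2,3}; col 2 has {1,3,5}; region has {1,2} → only 4 remains.
R2C5 = 1: row 2 has {2,3,4}; col 5 has {2,3}; region has {2,3,4,5} → only 1 remains.
R4C1 = 3 (sole candidate).
R4C3 = 1 (sole candidate).
R4C4 = 2 (sole candidate).
R4C5 = 4 (sole candidate).
R5C1 = 4 (sole candidate).
R5C2 = 2 (sole candidate).
R5C3 = 3 (sole candidate).
R5C5 = 5 (sole candidate).
R2C1 = 5: row 2 has {1,2,3,4}; col 1 has {1,2,3,4}; region has {1,2,3,4} → only 5 remains.

54231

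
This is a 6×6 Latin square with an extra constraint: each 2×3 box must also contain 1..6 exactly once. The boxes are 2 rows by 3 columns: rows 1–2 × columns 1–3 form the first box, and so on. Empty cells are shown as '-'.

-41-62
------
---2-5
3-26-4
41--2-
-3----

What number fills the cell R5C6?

R1C1 = 5 (sole candidate).
R1C4 = 3 (sole candidate).
R2C6 = 1 (sole candidate).
R3C2 = 6 (sole candidate).
R3C3 = 4 (sole candidate).
R4C2 = 5 (sole candidate).
R4C5 = 1 (sole candidate).
R5C4 = 5 (sole candidate).
R6C5 = 4 (sole candidate).
R6C6 = 6 (sole candidate).
R2C2 = 2 (sole candidate).
R2C4 = 4 (sole candidate).
R2C5 = 5 (sole candidate).
R3C1 = 1 (sole candidate).
R3C5 = 3 (sole candidate).
R5C3 = 6 (sole candidate).
R5C6 = 3: row 5 has {1,2,4,5,6}; col 6 has {1,2,4,5,6}; box has {2,4,5,6} → only 3 remains.

3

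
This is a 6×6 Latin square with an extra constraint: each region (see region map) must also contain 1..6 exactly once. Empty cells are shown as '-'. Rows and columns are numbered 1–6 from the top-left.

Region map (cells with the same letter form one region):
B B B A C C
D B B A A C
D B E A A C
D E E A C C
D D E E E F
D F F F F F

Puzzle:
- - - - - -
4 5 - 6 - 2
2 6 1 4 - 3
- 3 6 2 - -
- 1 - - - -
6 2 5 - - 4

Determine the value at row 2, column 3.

row 1, column 2 = 4 (sole candidate).
row 2, column 3 = 3: row 2 has {2,4,5,6}; col 3 has {1,5,6}; region has {4,5,6} → only 3 remains.

3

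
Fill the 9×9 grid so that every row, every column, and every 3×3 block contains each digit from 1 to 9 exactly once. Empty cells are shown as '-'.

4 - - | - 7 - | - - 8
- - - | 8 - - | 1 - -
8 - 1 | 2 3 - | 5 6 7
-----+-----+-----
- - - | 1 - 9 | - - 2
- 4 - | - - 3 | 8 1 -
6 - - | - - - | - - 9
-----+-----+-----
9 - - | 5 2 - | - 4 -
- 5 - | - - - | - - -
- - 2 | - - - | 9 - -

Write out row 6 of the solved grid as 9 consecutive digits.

613482759

r3c2 = 9: row 3 has {1,2,3,5,6,7,8}; col 2 has {4,5}; box has {1,4,8} → only 9 remains.
r3c6 = 4: row 3 has {1,2,3,5,6,7,8,9}; col 6 has {3,9}; box has {2,3,7,8} → only 4 remains.
r1c6 = 1: in row 1, 1 can only go here (every other open cell in that row sees a 1).
r1c3 = 5: in row 1, 5 can only go here (every other open cell in that row sees a 5).
r2c9 = 4: in row 2, 4 can only go here (every other open cell in that row sees a 4).
r5c1 = 2: in row 5, 2 can only go here (every other open cell in that row sees a 2).
r5c3 = 9: in row 5, 9 can only go here (every other open cell in that row sees a 9).
r5c4 = 7: in row 5, 7 can only go here (every other open cell in that row sees a 7).
r6c4 = 4: row 6 has {6,9}; col 4 has {1,2,5,7,8}; box has {1,3,7,9} → only 4 remains.
r4c7 = 4: in row 4, 4 can only go here (every other open cell in that row sees a 4).
r4c5 = 6: in row 4, 6 can only go here (every other open cell in that row sees a 6).
r5c5 = 5: row 5 has {1,2,3,4,7,8,9}; col 5 has {2,3,6,7}; box has {1,3,4,6,7,9} → only 5 remains.
r5c9 = 6: row 5 has {1,2,3,4,5,7,8,9}; col 9 has {2,4,7,8,9}; box has {1,2,4,8,9} → only 6 remains.
r6c5 = 8: row 6 has {4,6,9}; col 5 has {2,3,5,6,7}; box has {1,3,4,5,6,7,9} → only 8 remains.
r6c6 = 2: row 6 has {4,6,8,9}; col 6 has {1,3,4,9}; box has {1,3,4,5,6,7,8,9} → only 2 remains.
r2c5 = 9: row 2 has {1,4,8}; col 5 has {2,3,5,6,7,8}; box has {1,2,3,4,7,8} → only 9 remains.
r1c4 = 6: row 1 has {1,4,5,7,8}; col 4 has {1,2,4,5,7,8}; box has {1,2,3,4,7,8,9} → only 6 remains.
r2c6 = 5: row 2 has {1,4,8,9}; col 6 has {1,2,3,4,9}; box has {1,2,3,4,6,7,8,9} → only 5 remains.
r9c4 = 3: row 9 has {2,9}; col 4 has {1,2,4,5,6,7,8}; box has {2,5} → only 3 remains.
r8c4 = 9: row 8 has {5}; col 4 has {1,2,3,4,5,6,7,8}; box has {2,3,5} → only 9 remains.
r1c8 = 9: in row 1, 9 can only go here (every other open cell in that row sees a 9).
r6c2 = 1: in row 6, 1 can only go here (every other open cell in that row sees a 1).
r6c8 = 5: in row 6, 5 can only go here (every other open cell in that row sees a 5).
r4c1 = 5: in row 4, 5 can only go here (every other open cell in that row sees a 5).
r7c9 = 1: in row 7, 1 can only go here (every other open cell in that row sees a 1).
r8c9 = 3: row 8 has {5,9}; col 9 has {1,2,4,6,7,8,9}; box has {1,4,9} → only 3 remains.
r9c9 = 5: row 9 has {2,3,9}; col 9 has {1,2,3,4,6,7,8,9}; box has {1,3,4,9} → only 5 remains.
r9c5 = 4: in row 9, 4 can only go here (every other open cell in that row sees a 4).
r8c5 = 1: row 8 has {3,5,9}; col 5 has {2,3,4,5,6,7,8,9}; box has {2,3,4,5,9} → only 1 remains.
r8c1 = 7: row 8 has {1,3,5,9}; col 1 has {2,4,5,6,8,9}; box has {2,5,9} → only 7 remains.
r9c1 = 1: row 9 has {2,3,4,5,9}; col 1 has {2,4,5,6,7,8,9}; box has {2,5,7,9} → only 1 remains.
r2c1 = 3: row 2 has {1,4,5,8,9}; col 1 has {1,2,4,5,6,7,8,9}; box has {1,4,5,8,9} → only 3 remains.
r2c8 = 2: row 2 has {1,3,4,5,8,9}; col 8 has {1,4,5,6,9}; box has {1,4,5,6,7,8,9} → only 2 remains.
r8c8 = 8: row 8 has {1,3,5,7,9}; col 8 has {1,2,4,5,6,9}; box has {1,3,4,5,9} → only 8 remains.
r9c8 = 7: row 9 has {1,2,3,4,5,9}; col 8 has {1,2,4,5,6,8,9}; box has {1,3,4,5,8,9} → only 7 remains.
r1c2 = 2: row 1 has {1,4,5,6,7,8,9}; col 2 has {1,4,5,9}; box has {1,3,4,5,8,9} → only 2 remains.
r1c7 = 3: row 1 has {1,2,4,5,6,7,8,9}; col 7 has {1,4,5,8,9}; box has {1,2,4,5,6,7,8,9} → only 3 remains.
r4c8 = 3: row 4 has {1,2,4,5,6,9}; col 8 has {1,2,4,5,6,7,8,9}; box has {1,2,4,5,6,8,9} → only 3 remains.
r6c7 = 7: row 6 has {1,2,4,5,6,8,9}; col 7 has {1,3,4,5,8,9}; box has {1,2,3,4,5,6,8,9} → only 7 remains.
r7c7 = 6: row 7 has {1,2,4,5,9}; col 7 has {1,3,4,5,7,8,9}; box has {1,3,4,5,7,8,9} → only 6 remains.
r8c6 = 6: row 8 has {1,3,5,7,8,9}; col 6 has {1,2,3,4,5,9}; box has {1,2,3,4,5,9} → only 6 remains.
r8c7 = 2: row 8 has {1,3,5,6,7,8,9}; col 7 has {1,3,4,5,6,7,8,9}; box has {1,3,4,5,6,7,8,9} → only 2 remains.
r9c6 = 8: row 9 has {1,2,3,4,5,7,9}; col 6 has {1,2,3,4,5,6,9}; box has {1,2,3,4,5,6,9} → only 8 remains.
r6c3 = 3: row 6 has {1,2,4,5,6,7,8,9}; col 3 has {1,2,5,9}; box has {1,2,4,5,6,9} → only 3 remains.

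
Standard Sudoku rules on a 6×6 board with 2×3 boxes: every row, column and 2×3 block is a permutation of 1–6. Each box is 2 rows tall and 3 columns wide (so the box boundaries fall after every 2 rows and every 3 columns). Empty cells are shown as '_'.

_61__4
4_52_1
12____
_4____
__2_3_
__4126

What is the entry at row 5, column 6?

row 1, column 5 = 5: row 1 has {1,4,6}; col 5 has {2,3}; box has {1,2,4} → only 5 remains.
row 2, column 2 = 3: row 2 has {1,2,4,5}; col 2 has {2,4,6}; box has {1,4,5,6} → only 3 remains.
row 2, column 5 = 6: row 2 has {1,2,3,4,5}; col 5 has {2,3,5}; box has {1,2,4,5} → only 6 remains.
row 3, column 5 = 4: row 3 has {1,2}; col 5 has {2,3,5,6}; box has {} → only 4 remains.
row 4, column 5 = 1: row 4 has {4}; col 5 has {2,3,4,5,6}; box has {4} → only 1 remains.
row 5, column 6 = 5: row 5 has {2,3}; col 6 has {1,4,6}; box has {1,2,3,6} → only 5 remains.

5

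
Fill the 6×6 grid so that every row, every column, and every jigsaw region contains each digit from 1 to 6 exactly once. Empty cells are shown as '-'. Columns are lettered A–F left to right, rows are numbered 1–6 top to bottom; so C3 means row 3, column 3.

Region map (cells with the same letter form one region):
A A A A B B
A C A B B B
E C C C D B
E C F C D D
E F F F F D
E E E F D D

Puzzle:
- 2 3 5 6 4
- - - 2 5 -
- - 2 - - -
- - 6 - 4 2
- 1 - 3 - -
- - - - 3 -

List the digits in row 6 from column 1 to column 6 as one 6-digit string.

A1 = 1: row 1 has {2,3,4,5,6}; col 1 has {}; region has {2,3,5} → only 1 remains.
C2 = 4: row 2 has {2,5}; col 3 has {2,3,6}; region has {1,2,3,5} → only 4 remains.
E3 = 1: row 3 has {2}; col 5 has {3,4,5,6}; region has {2,3,4} → only 1 remains.
F3 = 3: row 3 has {1,2}; col 6 has {2,4}; region has {2,4,5,6} → only 3 remains.
D4 = 1: row 4 has {2,4,6}; col 4 has {2,3,5}; region has {2} → only 1 remains.
C5 = 5: row 5 has {1,3}; col 3 has {2,3,4,6}; region has {1,3,6} → only 5 remains.
E5 = 2: row 5 has {1,3,5}; col 5 has {1,3,4,5,6}; region has {1,3,5,6} → only 2 remains.
F5 = 6: row 5 has {1,2,3,5}; col 6 has {2,3,4}; region has {1,2,3,4} → only 6 remains.
C6 = 1: row 6 has {3}; col 3 has {2,3,4,5,6}; region has {} → only 1 remains.
D6 = 4: row 6 has {1,3}; col 4 has {1,2,3,5}; region has {1,2,3,5,6} → only 4 remains.
F6 = 5: row 6 has {1,3,4}; col 6 has {2,3,4,6}; region has {1,2,3,4,6} → only 5 remains.
A2 = 6: row 2 has {2,4,5}; col 1 has {1}; region has {1,2,3,4,5} → only 6 remains.
B2 = 3: row 2 has {2,4,5,6}; col 2 has {1,2}; region has {1,2} → only 3 remains.
F2 = 1: row 2 has {2,3,4,5,6}; col 6 has {2,3,4,5,6}; region has {2,3,4,5,6} → only 1 remains.
D3 = 6: row 3 has {1,2,3}; col 4 has {1,2,3,4,5}; region has {1,2,3} → only 6 remains.
B4 = 5: row 4 has {1,2,4,6}; col 2 has {1,2,3}; region has {1,2,3,6} → only 5 remains.
A5 = 4: row 5 has {1,2,3,5,6}; col 1 has {1,6}; region has {1} → only 4 remains.
A6 = 2: row 6 has {1,3,4,5}; col 1 has {1,4,6}; region has {1,4} → only 2 remains.
B6 = 6: row 6 has {1,2,3,4,5}; col 2 has {1,2,3,5}; region has {1,2,4} → only 6 remains.

261435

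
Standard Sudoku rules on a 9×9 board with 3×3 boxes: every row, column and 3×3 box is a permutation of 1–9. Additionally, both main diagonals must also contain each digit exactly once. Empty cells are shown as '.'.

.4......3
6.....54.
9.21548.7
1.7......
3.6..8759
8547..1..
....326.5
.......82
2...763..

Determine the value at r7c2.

1

r2c9 = 1: row 2 has {4,5,6}; col 9 has {2,3,5,7,9}; box has {3,4,5,7,8} → only 1 remains.
r3c2 = 3: row 3 has {1,2,4,5,7,8,9}; col 2 has {4,5}; box has {2,4,6,9} → only 3 remains.
r3c8 = 6: row 3 has {1,2,3,4,5,7,8,9}; col 8 has {4,5,8}; box has {1,3,4,5,7,8} → only 6 remains.
r5c2 = 2: row 5 has {3,5,6,7,8,9}; col 2 has {3,4,5}; box has {1,3,4,5,6,7,8} → only 2 remains.
r5c4 = 4: row 5 has {2,3,5,6,7,8,9}; col 4 has {1,7}; box has {7,8} → only 4 remains.
r5c5 = 1: row 5 has {2,3,4,5,6,7,8,9}; col 5 has {3,5,7}; box has {4,7,8}; main diagonal has {2,6,8}; anti-diagonal has {2,3,4,7,8} → only 1 remains.
r6c9 = 6: row 6 has {1,4,5,7,8}; col 9 has {1,2,3,5,7,9}; box has {1,5,7,9} → only 6 remains.
r7c3 = 9: row 7 has {2,3,5,6}; col 3 has {2,4,6,7}; box has {2}; anti-diagonal has {1,2,3,4,7,8} → only 9 remains.
r7c4 = 8: row 7 has {2,3,5,6,9}; col 4 has {1,4,7}; box has {2,3,6,7} → only 8 remains.
r8c2 = 6: row 8 has {2,8}; col 2 has {2,3,4,5}; box has {2,9}; anti-diagonal has {1,2,3,4,7,8,9} → only 6 remains.
r9c9 = 4: row 9 has {2,3,6,7}; col 9 has {1,2,3,5,6,7,9}; box has {2,3,5,6,8}; main diagonal has {1,2,6,8} → only 4 remains.
r2c2 = 7: row 2 has {1,4,5,6}; col 2 has {2,3,4,5,6}; box has {2,3,4,6,9}; main diagonal has {1,2,4,6,8} → only 7 remains.
r2c3 = 8: row 2 has {1,4,5,6,7}; col 3 has {2,4,6,7,9}; box has {2,3,4,6,7,9} → only 8 remains.
r4c2 = 9: row 4 has {1,7}; col 2 has {2,3,4,5,6,7}; box has {1,2,3,4,5,6,7,8} → only 9 remains.
r4c6 = 5: row 4 has {1,7,9}; col 6 has {2,4,6,8}; box has {1,4,7,8}; anti-diagonal has {1,2,3,4,6,7,8,9} → only 5 remains.
r4c9 = 8: row 4 has {1,5,7,9}; col 9 has {1,2,3,4,5,6,7,9}; box has {1,5,6,7,9} → only 8 remains.
r7c2 = 1: row 7 has {2,3,5,6,8,9}; col 2 has {2,3,4,5,6,7,9}; box has {2,6,9} → only 1 remains.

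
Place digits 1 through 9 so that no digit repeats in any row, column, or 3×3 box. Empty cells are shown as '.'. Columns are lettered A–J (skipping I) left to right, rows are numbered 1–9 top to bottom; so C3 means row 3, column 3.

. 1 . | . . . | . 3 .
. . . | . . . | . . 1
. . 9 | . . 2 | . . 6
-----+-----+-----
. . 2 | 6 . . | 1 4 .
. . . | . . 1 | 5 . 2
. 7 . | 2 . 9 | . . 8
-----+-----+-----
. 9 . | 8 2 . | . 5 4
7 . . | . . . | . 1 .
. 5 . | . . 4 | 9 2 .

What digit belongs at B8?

H6 = 6 (sole candidate).
J8 = 3 (sole candidate).
J9 = 7 (sole candidate).
J4 = 9 (sole candidate).
H5 = 7 (sole candidate).
G6 = 3 (sole candidate).
G7 = 6 (sole candidate).
G8 = 8 (sole candidate).
J1 = 5 (sole candidate).
H3 = 8 (sole candidate).
H2 = 9 (sole candidate).
A5 = 9 (hidden single in row 5).
F7 = 7 (hidden single in row 7).
E4 = 7 (hidden single in row 4).
B8 = 2: in row 8, 2 can only go here (every other open cell in that row sees a 2).

2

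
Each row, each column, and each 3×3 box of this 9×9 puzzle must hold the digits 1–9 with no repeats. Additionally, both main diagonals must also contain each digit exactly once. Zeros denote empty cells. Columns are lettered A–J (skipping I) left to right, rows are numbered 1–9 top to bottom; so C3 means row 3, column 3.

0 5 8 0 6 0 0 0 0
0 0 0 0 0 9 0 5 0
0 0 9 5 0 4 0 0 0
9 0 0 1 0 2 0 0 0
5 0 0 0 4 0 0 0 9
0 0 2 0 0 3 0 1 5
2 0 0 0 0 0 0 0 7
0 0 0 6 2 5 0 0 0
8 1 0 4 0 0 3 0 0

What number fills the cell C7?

6

A1 = 7: row 1 has {5,6,8}; col 1 has {2,5,8,9}; box has {5,8,9}; main diagonal has {1,3,4,9} → only 7 remains.
F1 = 1: row 1 has {5,6,7,8}; col 6 has {2,3,4,5,9}; box has {4,5,6,9} → only 1 remains.
J1 = 3: row 1 has {1,5,6,7,8}; col 9 has {5,7,9}; box has {5}; anti-diagonal has {2,4,5,8} → only 3 remains.
C7 = 6: row 7 has {2,7}; col 3 has {2,8,9}; box has {1,2,8}; anti-diagonal has {2,3,4,5,8} → only 6 remains.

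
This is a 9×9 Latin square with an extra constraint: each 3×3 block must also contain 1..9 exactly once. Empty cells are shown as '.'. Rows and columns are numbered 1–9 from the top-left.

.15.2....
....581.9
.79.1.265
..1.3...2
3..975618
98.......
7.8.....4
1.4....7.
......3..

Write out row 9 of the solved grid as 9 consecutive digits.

296547381

row 5, column 3 = 2 (sole candidate).
row 8, column 9 = 6 (sole candidate).
row 9, column 3 = 6: row 9 has {3}; col 3 has {1,2,4,5,8,9}; box has {1,4,7,8} → only 6 remains.
row 9, column 9 = 1: row 9 has {3,6}; col 9 has {2,4,5,6,8,9}; box has {3,4,6,7} → only 1 remains.
row 2, column 3 = 3 (sole candidate).
row 2, column 8 = 4 (sole candidate).
row 5, column 2 = 4 (sole candidate).
row 6, column 3 = 7 (sole candidate).
row 6, column 9 = 3 (sole candidate).
row 1, column 9 = 7 (sole candidate).
row 6, column 8 = 5 (sole candidate).
row 1, column 7 = 8 (sole candidate).
row 1, column 8 = 3 (sole candidate).
row 4, column 8 = 9 (sole candidate).
row 6, column 7 = 4 (sole candidate).
row 7, column 8 = 2 (sole candidate).
row 9, column 8 = 8: row 9 has {1,3,6}; col 8 has {1,2,3,4,5,6,7,9}; box has {1,2,3,4,6,7} → only 8 remains.
row 4, column 7 = 7 (sole candidate).
row 6, column 5 = 6 (sole candidate).
row 7, column 5 = 9 (sole candidate).
row 7, column 7 = 5 (sole candidate).
row 8, column 5 = 8 (sole candidate).
row 8, column 7 = 9 (sole candidate).
row 9, column 5 = 4: row 9 has {1,3,6,8}; col 5 has {1,2,3,5,6,7,8,9}; box has {8,9} → only 4 remains.
row 4, column 6 = 4 (sole candidate).
row 7, column 2 = 3 (sole candidate).
row 3, column 6 = 3 (sole candidate).
row 4, column 4 = 8 (sole candidate).
row 8, column 6 = 2 (sole candidate).
row 9, column 6 = 7: row 9 has {1,3,4,6,8}; col 6 has {2,3,4,5,8}; box has {2,4,8,9} → only 7 remains.
row 3, column 4 = 4 (sole candidate).
row 6, column 6 = 1 (sole candidate).
row 7, column 6 = 6 (sole candidate).
row 8, column 2 = 5 (sole candidate).
row 8, column 4 = 3 (sole candidate).
row 9, column 1 = 2: row 9 has {1,3,4,6,7,8}; col 1 has {1,3,7,9}; box has {1,3,4,5,6,7,8} → only 2 remains.
row 9, column 2 = 9: row 9 has {1,2,3,4,6,7,8}; col 2 has {1,3,4,5,7,8}; box has {1,2,3,4,5,6,7,8} → only 9 remains.
row 9, column 4 = 5: row 9 has {1,2,3,4,6,7,8,9}; col 4 has {3,4,8,9}; box has {2,3,4,6,7,8,9} → only 5 remains.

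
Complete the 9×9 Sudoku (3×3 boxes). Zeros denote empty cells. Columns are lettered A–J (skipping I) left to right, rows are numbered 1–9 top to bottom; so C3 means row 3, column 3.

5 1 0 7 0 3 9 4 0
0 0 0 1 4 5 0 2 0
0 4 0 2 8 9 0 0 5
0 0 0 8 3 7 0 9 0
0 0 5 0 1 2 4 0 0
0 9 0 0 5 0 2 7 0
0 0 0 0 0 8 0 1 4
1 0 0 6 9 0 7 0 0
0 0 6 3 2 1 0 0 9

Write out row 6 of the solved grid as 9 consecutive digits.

E1 = 6 (sole candidate).
J1 = 8 (sole candidate).
D5 = 9 (sole candidate).
D6 = 4: row 6 has {2,5,7,9}; col 4 has {1,2,3,6,7,8,9}; box has {1,2,3,5,7,8,9} → only 4 remains.
F6 = 6: row 6 has {2,4,5,7,9}; col 6 has {1,2,3,5,7,8,9}; box has {1,2,3,4,5,7,8,9} → only 6 remains.
D7 = 5 (sole candidate).
E7 = 7 (sole candidate).
F8 = 4 (sole candidate).
C1 = 2 (sole candidate).
G3 = 1 (hidden single in row 3).
G4 = 5 (hidden single in row 4).
G9 = 8 (sole candidate).
H9 = 5 (sole candidate).
H8 = 3 (sole candidate).
J8 = 2 (sole candidate).
B9 = 7 (sole candidate).
H3 = 6 (sole candidate).
H5 = 8 (sole candidate).
G7 = 6 (sole candidate).
C8 = 8 (sole candidate).
A9 = 4 (sole candidate).
G2 = 3 (sole candidate).
J2 = 7 (sole candidate).
B8 = 5 (sole candidate).
C2 = 9 (sole candidate).
C7 = 3 (sole candidate).
C3 = 7 (sole candidate).
C6 = 1: row 6 has {2,4,5,6,7,9}; col 3 has {2,3,5,6,7,8,9}; box has {5,9} → only 1 remains.
J6 = 3: row 6 has {1,2,4,5,6,7,9}; col 9 has {2,4,5,7,8,9}; box has {2,4,5,7,8,9} → only 3 remains.
B7 = 2 (sole candidate).
A3 = 3 (sole candidate).
B4 = 6 (sole candidate).
C4 = 4 (sole candidate).
J4 = 1 (sole candidate).
A5 = 7 (sole candidate).
B5 = 3 (sole candidate).
J5 = 6 (sole candidate).
A6 = 8: row 6 has {1,2,3,4,5,6,7,9}; col 1 has {1,3,4,5,7}; box has {1,3,4,5,6,7,9} → only 8 remains.

891456273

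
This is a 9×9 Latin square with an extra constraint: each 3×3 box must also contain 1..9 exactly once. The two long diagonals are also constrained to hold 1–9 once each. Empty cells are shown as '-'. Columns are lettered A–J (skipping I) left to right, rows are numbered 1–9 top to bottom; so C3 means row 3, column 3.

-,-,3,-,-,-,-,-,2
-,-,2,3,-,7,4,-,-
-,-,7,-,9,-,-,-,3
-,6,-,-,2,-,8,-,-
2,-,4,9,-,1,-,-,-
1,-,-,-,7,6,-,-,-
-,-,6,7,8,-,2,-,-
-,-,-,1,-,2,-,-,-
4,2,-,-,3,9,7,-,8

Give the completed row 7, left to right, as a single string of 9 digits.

E5 = 5 (sole candidate).
D6 = 8 (sole candidate).
A1 = 9 (sole candidate).
B2 = 1 (sole candidate).
E2 = 6 (sole candidate).
H2 = 9 (sole candidate).
J2 = 5 (sole candidate).
G3 = 1 (sole candidate).
D4 = 4 (sole candidate).
F4 = 3 (sole candidate).
B8 = 7 (sole candidate).
E8 = 4 (sole candidate).
H8 = 3 (sole candidate).
D1 = 5 (sole candidate).
E1 = 1 (sole candidate).
G1 = 6 (sole candidate).
A2 = 8 (sole candidate).
D3 = 2 (sole candidate).
H3 = 8 (sole candidate).
G5 = 3 (sole candidate).
F7 = 5: row 7 has {2,6,7,8}; col 6 has {1,2,3,6,7,9}; box has {1,2,3,4,7,8,9} → only 5 remains.
A8 = 5 (sole candidate).
G8 = 9 (sole candidate).
J8 = 6 (sole candidate).
C9 = 1 (sole candidate).
D9 = 6 (sole candidate).
H9 = 5 (sole candidate).
B1 = 4 (sole candidate).
F1 = 8 (sole candidate).
H1 = 7 (sole candidate).
A3 = 6 (sole candidate).
B3 = 5 (sole candidate).
F3 = 4 (sole candidate).
A4 = 7 (sole candidate).
H4 = 1 (sole candidate).
J4 = 9 (sole candidate).
B5 = 8 (sole candidate).
H5 = 6 (sole candidate).
J5 = 7 (sole candidate).
G6 = 5 (sole candidate).
J6 = 4 (sole candidate).
A7 = 3: row 7 has {2,5,6,7,8}; col 1 has {1,2,4,5,6,7,8,9}; box has {1,2,4,5,6,7} → only 3 remains.
B7 = 9: row 7 has {2,3,5,6,7,8}; col 2 has {1,2,4,5,6,7,8}; box has {1,2,3,4,5,6,7} → only 9 remains.
H7 = 4: row 7 has {2,3,5,6,7,8,9}; col 8 has {1,3,5,6,7,8,9}; box has {2,3,5,6,7,8,9} → only 4 remains.
J7 = 1: row 7 has {2,3,4,5,6,7,8,9}; col 9 has {2,3,4,5,6,7,8,9}; box has {2,3,4,5,6,7,8,9} → only 1 remains.

396785241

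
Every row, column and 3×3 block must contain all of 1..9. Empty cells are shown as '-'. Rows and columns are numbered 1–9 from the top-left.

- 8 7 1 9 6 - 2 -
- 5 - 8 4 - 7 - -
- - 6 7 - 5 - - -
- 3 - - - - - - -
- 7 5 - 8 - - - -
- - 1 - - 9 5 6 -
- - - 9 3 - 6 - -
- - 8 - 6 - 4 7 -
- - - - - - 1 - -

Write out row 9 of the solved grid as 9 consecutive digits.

R1C7 = 3 (sole candidate).
R3C5 = 2 (sole candidate).
R6C5 = 7 (sole candidate).
R9C5 = 5: row 9 has {1}; col 5 has {2,3,4,6,7,8,9}; box has {3,6,9} → only 5 remains.
R1C1 = 4 (sole candidate).
R1C9 = 5 (sole candidate).
R2C6 = 3 (sole candidate).
R4C5 = 1 (sole candidate).
R8C4 = 2 (sole candidate).
R8C6 = 1 (sole candidate).
R9C4 = 4: row 9 has {1,5}; col 4 has {1,2,7,8,9}; box has {1,2,3,5,6,9} → only 4 remains.
R6C4 = 3 (sole candidate).
R8C2 = 9 (sole candidate).
R8C9 = 3 (sole candidate).
R3C2 = 1 (sole candidate).
R5C4 = 6 (sole candidate).
R8C1 = 5 (sole candidate).
R4C4 = 5 (sole candidate).
R2C9 = 6 (hidden single in row 2).
R2C8 = 1 (hidden single in row 2).
R3C1 = 3 (hidden single in row 3).
R4C1 = 6 (hidden single in row 4).
R4C9 = 7 (hidden single in row 4).
R5C9 = 1 (hidden single in row 5).
R5C8 = 3 (hidden single in row 5).
R5C6 = 4 (hidden single in row 5).
R4C6 = 2 (sole candidate).
R7C1 = 1 (hidden single in row 7).
R7C8 = 5 (hidden single in row 7).
R7C6 = 7 (hidden single in row 7).
R9C6 = 8: row 9 has {1,4,5}; col 6 has {1,2,3,4,5,6,7,9}; box has {1,2,3,4,5,6,7,9} → only 8 remains.
R9C8 = 9: row 9 has {1,4,5,8}; col 8 has {1,2,3,5,6,7}; box has {1,3,4,5,6,7} → only 9 remains.
R9C9 = 2: row 9 has {1,4,5,8,9}; col 9 has {1,3,5,6,7}; box has {1,3,4,5,6,7,9} → only 2 remains.
R7C9 = 8 (sole candidate).
R9C1 = 7: row 9 has {1,2,4,5,8,9}; col 1 has {1,3,4,5,6}; box has {1,5,8,9} → only 7 remains.
R9C2 = 6: row 9 has {1,2,4,5,7,8,9}; col 2 has {1,3,5,7,8,9}; box has {1,5,7,8,9} → only 6 remains.
R9C3 = 3: row 9 has {1,2,4,5,6,7,8,9}; col 3 has {1,5,6,7,8}; box has {1,5,6,7,8,9} → only 3 remains.

763458192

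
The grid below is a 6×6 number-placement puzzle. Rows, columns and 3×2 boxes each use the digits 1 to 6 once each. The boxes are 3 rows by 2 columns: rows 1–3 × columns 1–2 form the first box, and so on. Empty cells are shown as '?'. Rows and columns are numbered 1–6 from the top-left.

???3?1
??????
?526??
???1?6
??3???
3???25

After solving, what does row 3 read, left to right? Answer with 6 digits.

152643

r5c6 = 4: row 5 has {3}; col 6 has {1,5,6}; box has {2,5,6} → only 4 remains.
r6c4 = 4: row 6 has {2,3,5}; col 4 has {1,3,6}; box has {1,3} → only 4 remains.
r2c4 = 5: row 2 has {}; col 4 has {1,3,4,6}; box has {2,3,6} → only 5 remains.
r3c6 = 3: row 3 has {2,5,6}; col 6 has {1,4,5,6}; box has {1} → only 3 remains.
r4c3 = 5: row 4 has {1,6}; col 3 has {2,3}; box has {1,3,4} → only 5 remains.
r4c5 = 3: row 4 has {1,5,6}; col 5 has {2}; box has {2,4,5,6} → only 3 remains.
r5c4 = 2: row 5 has {3,4}; col 4 has {1,3,4,5,6}; box has {1,3,4,5} → only 2 remains.
r5c5 = 1: row 5 has {2,3,4}; col 5 has {2,3}; box has {2,3,4,5,6} → only 1 remains.
r6c3 = 6: row 6 has {2,3,4,5}; col 3 has {2,3,5}; box has {1,2,3,4,5} → only 6 remains.
r1c3 = 4: row 1 has {1,3}; col 3 has {2,3,5,6}; box has {2,3,5,6} → only 4 remains.
r2c3 = 1: row 2 has {5}; col 3 has {2,3,4,5,6}; box has {2,3,4,5,6} → only 1 remains.
r2c6 = 2: row 2 has {1,5}; col 6 has {1,3,4,5,6}; box has {1,3} → only 2 remains.
r3c5 = 4: row 3 has {2,3,5,6}; col 5 has {1,2,3}; box has {1,2,3} → only 4 remains.
r5c2 = 6: row 5 has {1,2,3,4}; col 2 has {5}; box has {3} → only 6 remains.
r6c2 = 1: row 6 has {2,3,4,5,6}; col 2 has {5,6}; box has {3,6} → only 1 remains.
r1c2 = 2: row 1 has {1,3,4}; col 2 has {1,5,6}; box has {5} → only 2 remains.
r2c5 = 6: row 2 has {1,2,5}; col 5 has {1,2,3,4}; box has {1,2,3,4} → only 6 remains.
r3c1 = 1: row 3 has {2,3,4,5,6}; col 1 has {3}; box has {2,5} → only 1 remains.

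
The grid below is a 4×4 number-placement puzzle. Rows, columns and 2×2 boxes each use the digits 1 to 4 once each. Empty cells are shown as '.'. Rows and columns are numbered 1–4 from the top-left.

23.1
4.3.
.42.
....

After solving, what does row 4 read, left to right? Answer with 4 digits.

3214

row 1, column 3 = 4 (sole candidate).
row 2, column 2 = 1 (sole candidate).
row 2, column 4 = 2 (sole candidate).
row 3, column 4 = 3 (sole candidate).
row 4, column 2 = 2: row 4 has {}; col 2 has {1,3,4}; box has {4} → only 2 remains.
row 4, column 3 = 1: row 4 has {2}; col 3 has {2,3,4}; box has {2,3} → only 1 remains.
row 4, column 4 = 4: row 4 has {1,2}; col 4 has {1,2,3}; box has {1,2,3} → only 4 remains.
row 3, column 1 = 1 (sole candidate).
row 4, column 1 = 3: row 4 has {1,2,4}; col 1 has {1,2,4}; box has {1,2,4} → only 3 remains.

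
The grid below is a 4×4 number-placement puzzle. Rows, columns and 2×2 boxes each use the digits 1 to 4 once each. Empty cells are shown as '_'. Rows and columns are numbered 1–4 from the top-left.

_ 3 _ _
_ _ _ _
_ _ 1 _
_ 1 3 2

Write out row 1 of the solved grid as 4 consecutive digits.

2341

row 3, column 4 = 4: row 3 has {1}; col 4 has {2}; box has {1,2,3} → only 4 remains.
row 4, column 1 = 4: row 4 has {1,2,3}; col 1 has {}; box has {1} → only 4 remains.
row 1, column 4 = 1: row 1 has {3}; col 4 has {2,4}; box has {} → only 1 remains.
row 2, column 4 = 3: row 2 has {}; col 4 has {1,2,4}; box has {1} → only 3 remains.
row 3, column 2 = 2: row 3 has {1,4}; col 2 has {1,3}; box has {1,4} → only 2 remains.
row 1, column 1 = 2: row 1 has {1,3}; col 1 has {4}; box has {3} → only 2 remains.
row 1, column 3 = 4: row 1 has {1,2,3}; col 3 has {1,3}; box has {1,3} → only 4 remains.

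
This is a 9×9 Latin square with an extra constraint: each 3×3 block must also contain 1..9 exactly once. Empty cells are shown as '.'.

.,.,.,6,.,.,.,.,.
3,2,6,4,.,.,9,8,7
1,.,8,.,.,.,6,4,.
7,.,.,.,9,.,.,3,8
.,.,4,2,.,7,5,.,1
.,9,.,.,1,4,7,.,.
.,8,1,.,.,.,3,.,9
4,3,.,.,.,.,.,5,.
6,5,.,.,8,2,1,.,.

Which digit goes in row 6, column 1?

5

row 1, column 7 = 2 (sole candidate).
row 1, column 8 = 1 (sole candidate).
row 2, column 5 = 5 (sole candidate).
row 2, column 6 = 1 (sole candidate).
row 3, column 2 = 7 (sole candidate).
row 4, column 4 = 5 (sole candidate).
row 4, column 6 = 6 (sole candidate).
row 4, column 7 = 4 (sole candidate).
row 5, column 1 = 8 (sole candidate).
row 5, column 2 = 6 (sole candidate).
row 5, column 5 = 3 (sole candidate).
row 5, column 8 = 9 (sole candidate).
row 6, column 4 = 8 (sole candidate).
row 7, column 1 = 2 (sole candidate).
row 7, column 4 = 7 (sole candidate).
row 7, column 6 = 5 (sole candidate).
row 7, column 8 = 6 (sole candidate).
row 8, column 5 = 6 (sole candidate).
row 8, column 6 = 9 (sole candidate).
row 8, column 7 = 8 (sole candidate).
row 8, column 9 = 2 (sole candidate).
row 9, column 4 = 3 (sole candidate).
row 9, column 8 = 7 (sole candidate).
row 9, column 9 = 4 (sole candidate).
row 1, column 2 = 4 (sole candidate).
row 1, column 5 = 7 (sole candidate).
row 3, column 4 = 9 (sole candidate).
row 3, column 5 = 2 (sole candidate).
row 3, column 6 = 3 (sole candidate).
row 3, column 9 = 5 (sole candidate).
row 4, column 2 = 1 (sole candidate).
row 4, column 3 = 2 (sole candidate).
row 6, column 1 = 5: row 6 has {1,4,7,8,9}; col 1 has {1,2,3,4,6,7,8}; box has {1,2,4,6,7,8,9} → only 5 remains.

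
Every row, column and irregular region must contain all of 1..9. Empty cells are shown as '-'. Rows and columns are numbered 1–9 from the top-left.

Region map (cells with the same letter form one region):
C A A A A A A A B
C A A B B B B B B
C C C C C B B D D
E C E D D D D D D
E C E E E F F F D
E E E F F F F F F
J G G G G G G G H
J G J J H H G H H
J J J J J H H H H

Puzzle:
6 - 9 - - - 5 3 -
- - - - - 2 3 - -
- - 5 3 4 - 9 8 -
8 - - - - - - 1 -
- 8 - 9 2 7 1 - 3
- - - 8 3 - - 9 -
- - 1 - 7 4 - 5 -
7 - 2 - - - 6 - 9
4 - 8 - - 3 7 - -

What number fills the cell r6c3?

7

r5c1 = 5: row 5 has {1,2,3,7,8,9}; col 1 has {4,6,7,8}; region has {2,8,9} → only 5 remains.
r6c1 = 1: row 6 has {3,8,9}; col 1 has {4,5,6,7,8}; region has {2,5,8,9} → only 1 remains.
r7c4 = 2: row 7 has {1,4,5,7}; col 4 has {3,8,9}; region has {1,4,5,6,7} → only 2 remains.
r7c7 = 8: row 7 has {1,2,4,5,7}; col 7 has {1,3,5,6,7,9}; region has {1,2,4,5,6,7} → only 8 remains.
r7c9 = 6: row 7 has {1,2,4,5,7,8}; col 9 has {3,9}; region has {3,7,9} → only 6 remains.
r8c2 = 3: row 8 has {2,6,7,9}; col 2 has {8}; region has {1,2,4,5,6,7,8} → only 3 remains.
r8c8 = 4: row 8 has {2,3,6,7,9}; col 8 has {1,3,5,8,9}; region has {3,6,7,9} → only 4 remains.
r9c8 = 2: row 9 has {3,4,7,8}; col 8 has {1,3,4,5,8,9}; region has {3,4,6,7,9} → only 2 remains.
r2c1 = 9: row 2 has {2,3}; col 1 has {1,4,5,6,7,8}; region has {3,4,5,6,8} → only 9 remains.
r3c1 = 2: row 3 has {3,4,5,8,9}; col 1 has {1,4,5,6,7,8,9}; region has {3,4,5,6,8,9} → only 2 remains.
r3c9 = 7: row 3 has {2,3,4,5,8,9}; col 9 has {3,6,9}; region has {1,3,8} → only 7 remains.
r4c2 = 7: row 4 has {1,8}; col 2 has {3,8}; region has {2,3,4,5,6,8,9} → only 7 remains.
r5c8 = 6: row 5 has {1,2,3,5,7,8,9}; col 8 has {1,2,3,4,5,8,9}; region has {1,3,7,8,9} → only 6 remains.
r6c6 = 5: row 6 has {1,3,8,9}; col 6 has {2,3,4,7}; region has {1,3,6,7,8,9} → only 5 remains.
r7c1 = 3: row 7 has {1,2,4,5,6,7,8}; col 1 has {1,2,4,5,6,7,8,9}; region has {2,4,7,8} → only 3 remains.
r7c2 = 9: row 7 has {1,2,3,4,5,6,7,8}; col 2 has {3,7,8}; region has {1,2,3,4,5,6,7,8} → only 9 remains.
r2c8 = 7: row 2 has {2,3,9}; col 8 has {1,2,3,4,5,6,8,9}; region has {2,3,9} → only 7 remains.
r3c2 = 1: row 3 has {2,3,4,5,7,8,9}; col 2 has {3,7,8,9}; region has {2,3,4,5,6,7,8,9} → only 1 remains.
r3c6 = 6: row 3 has {1,2,3,4,5,7,8,9}; col 6 has {2,3,4,5,7}; region has {2,3,7,9} → only 6 remains.
r4c6 = 9: row 4 has {1,7,8}; col 6 has {2,3,4,5,6,7}; region has {1,3,7,8} → only 9 remains.
r5c3 = 4: row 5 has {1,2,3,5,6,7,8,9}; col 3 has {1,2,5,8,9}; region has {1,2,5,8,9} → only 4 remains.
r6c2 = 6: row 6 has {1,3,5,8,9}; col 2 has {1,3,7,8,9}; region has {1,2,4,5,8,9} → only 6 remains.
r6c3 = 7: row 6 has {1,3,5,6,8,9}; col 3 has {1,2,4,5,8,9}; region has {1,2,4,5,6,8,9} → only 7 remains.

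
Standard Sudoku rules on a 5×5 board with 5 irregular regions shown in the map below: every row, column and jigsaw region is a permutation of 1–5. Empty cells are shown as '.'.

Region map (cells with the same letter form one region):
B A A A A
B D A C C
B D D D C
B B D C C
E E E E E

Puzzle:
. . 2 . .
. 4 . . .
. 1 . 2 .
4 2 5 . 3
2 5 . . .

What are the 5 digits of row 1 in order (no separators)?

13245

row 1, column 2 = 3: row 1 has {2}; col 2 has {1,2,4,5}; region has {2} → only 3 remains.
row 2, column 3 = 1: row 2 has {4}; col 3 has {2,5}; region has {2,3} → only 1 remains.
row 2, column 4 = 5: row 2 has {1,4}; col 4 has {2}; region has {3} → only 5 remains.
row 2, column 5 = 2: row 2 has {1,4,5}; col 5 has {3}; region has {3,5} → only 2 remains.
row 3, column 3 = 3: row 3 has {1,2}; col 3 has {1,2,5}; region has {1,2,4,5} → only 3 remains.
row 3, column 5 = 4: row 3 has {1,2,3}; col 5 has {2,3}; region has {2,3,5} → only 4 remains.
row 4, column 4 = 1: row 4 has {2,3,4,5}; col 4 has {2,5}; region has {2,3,4,5} → only 1 remains.
row 5, column 3 = 4: row 5 has {2,5}; col 3 has {1,2,3,5}; region has {2,5} → only 4 remains.
row 5, column 4 = 3: row 5 has {2,4,5}; col 4 has {1,2,5}; region has {2,4,5} → only 3 remains.
row 5, column 5 = 1: row 5 has {2,3,4,5}; col 5 has {2,3,4}; region has {2,3,4,5} → only 1 remains.
row 1, column 4 = 4: row 1 has {2,3}; col 4 has {1,2,3,5}; region has {1,2,3} → only 4 remains.
row 1, column 5 = 5: row 1 has {2,3,4}; col 5 has {1,2,3,4}; region has {1,2,3,4} → only 5 remains.
row 2, column 1 = 3: row 2 has {1,2,4,5}; col 1 has {2,4}; region has {2,4} → only 3 remains.
row 3, column 1 = 5: row 3 has {1,2,3,4}; col 1 has {2,3,4}; region has {2,3,4} → only 5 remains.
row 1, column 1 = 1: row 1 has {2,3,4,5}; col 1 has {2,3,4,5}; region has {2,3,4,5} → only 1 remains.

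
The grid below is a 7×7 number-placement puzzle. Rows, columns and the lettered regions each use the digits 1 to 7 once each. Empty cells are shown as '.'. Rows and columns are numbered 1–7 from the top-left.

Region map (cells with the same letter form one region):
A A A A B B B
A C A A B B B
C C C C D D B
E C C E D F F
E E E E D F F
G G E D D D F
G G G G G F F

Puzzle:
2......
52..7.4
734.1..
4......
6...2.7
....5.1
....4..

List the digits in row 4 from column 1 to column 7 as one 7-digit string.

4167325

r3c6 = 6: row 3 has {1,3,4,7}; col 6 has {}; region has {1,2,5} → only 6 remains.
r4c5 = 3: row 4 has {4}; col 5 has {1,2,4,5,7}; region has {1,2,5,6} → only 3 remains.
r6c1 = 3: row 6 has {1,5}; col 1 has {2,4,5,6,7}; region has {4} → only 3 remains.
r7c1 = 1: row 7 has {4}; col 1 has {2,3,4,5,6,7}; region has {3,4} → only 1 remains.
r1c5 = 6: row 1 has {2}; col 5 has {1,2,3,4,5,7}; region has {4,7} → only 6 remains.
r3c4 = 5: row 3 has {1,3,4,6,7}; col 4 has {}; region has {2,3,4,7} → only 5 remains.
r3c7 = 2: row 3 has {1,3,4,5,6,7}; col 7 has {1,4,7}; region has {4,6,7} → only 2 remains.
r4c4 = 7: in row 4, 7 can only go here (every other open cell in that row sees a 7).
r6c3 = 2: row 6 has {1,3,5}; col 3 has {4}; region has {4,6,7} → only 2 remains.
r6c4 = 4: row 6 has {1,2,3,5}; col 4 has {5,7}; region has {1,2,3,5,6} → only 4 remains.
r6c6 = 7: row 6 has {1,2,3,4,5}; col 6 has {6}; region has {1,2,3,4,5,6} → only 7 remains.
r6c2 = 6: row 6 has {1,2,3,4,5,7}; col 2 has {2,3}; region has {1,3,4} → only 6 remains.
r7c4 = 2: row 7 has {1,4}; col 4 has {4,5,7}; region has {1,3,4,6} → only 2 remains.
r4c2 = 1: row 4 has {3,4,7}; col 2 has {2,3,6}; region has {2,3,4,5,7} → only 1 remains.
r4c3 = 6: row 4 has {1,3,4,7}; col 3 has {2,4}; region has {1,2,3,4,5,7} → only 6 remains.
r4c7 = 5: row 4 has {1,3,4,6,7}; col 7 has {1,2,4,7}; region has {1,7} → only 5 remains.
r5c2 = 5: row 5 has {2,6,7}; col 2 has {1,2,3,6}; region has {2,4,6,7} → only 5 remains.
r7c2 = 7: row 7 has {1,2,4}; col 2 has {1,2,3,5,6}; region has {1,2,3,4,6} → only 7 remains.
r7c3 = 5: row 7 has {1,2,4,7}; col 3 has {2,4,6}; region has {1,2,3,4,6,7} → only 5 remains.
r7c6 = 3: row 7 has {1,2,4,5,7}; col 6 has {6,7}; region has {1,5,7} → only 3 remains.
r7c7 = 6: row 7 has {1,2,3,4,5,7}; col 7 has {1,2,4,5,7}; region has {1,3,5,7} → only 6 remains.
r1c2 = 4: row 1 has {2,6}; col 2 has {1,2,3,5,6,7}; region has {2,5} → only 4 remains.
r1c7 = 3: row 1 has {2,4,6}; col 7 has {1,2,4,5,6,7}; region has {2,4,6,7} → only 3 remains.
r2c6 = 1: row 2 has {2,4,5,7}; col 6 has {3,6,7}; region has {2,3,4,6,7} → only 1 remains.
r4c6 = 2: row 4 has {1,3,4,5,6,7}; col 6 has {1,3,6,7}; region has {1,3,5,6,7} → only 2 remains.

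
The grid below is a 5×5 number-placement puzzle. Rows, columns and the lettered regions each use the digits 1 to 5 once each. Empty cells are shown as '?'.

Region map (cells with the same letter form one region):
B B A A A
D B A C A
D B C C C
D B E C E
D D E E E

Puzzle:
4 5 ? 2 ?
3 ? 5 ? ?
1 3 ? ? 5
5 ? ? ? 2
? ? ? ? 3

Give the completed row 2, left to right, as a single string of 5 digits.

r1c5 = 1 (sole candidate).
r2c5 = 4: row 2 has {3,5}; col 5 has {1,2,3,5}; region has {1,2,5} → only 4 remains.
r3c4 = 4 (sole candidate).
r4c2 = 1 (sole candidate).
r4c3 = 4 (sole candidate).
r4c4 = 3 (sole candidate).
r5c1 = 2 (sole candidate).
r5c2 = 4 (sole candidate).
r5c3 = 1 (sole candidate).
r5c4 = 5 (sole candidate).
r1c3 = 3 (sole candidate).
r2c2 = 2: row 2 has {3,4,5}; col 2 has {1,3,4,5}; region has {1,3,4,5} → only 2 remains.
r2c4 = 1: row 2 has {2,3,4,5}; col 4 has {2,3,4,5}; region has {3,4,5} → only 1 remains.

32514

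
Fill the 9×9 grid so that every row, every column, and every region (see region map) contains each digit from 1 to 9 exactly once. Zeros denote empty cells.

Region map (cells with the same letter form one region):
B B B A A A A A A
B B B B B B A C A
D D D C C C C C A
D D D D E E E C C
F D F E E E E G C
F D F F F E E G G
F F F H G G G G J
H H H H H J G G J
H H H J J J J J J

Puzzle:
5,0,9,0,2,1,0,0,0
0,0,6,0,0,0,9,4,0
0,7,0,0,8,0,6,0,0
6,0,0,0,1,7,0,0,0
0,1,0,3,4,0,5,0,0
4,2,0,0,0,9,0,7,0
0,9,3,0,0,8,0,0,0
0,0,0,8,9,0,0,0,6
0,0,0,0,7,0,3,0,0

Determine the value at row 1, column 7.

7

row 2, column 5 = 3 (sole candidate).
row 2, column 6 = 2 (sole candidate).
row 5, column 6 = 6 (sole candidate).
row 6, column 7 = 8 (sole candidate).
row 2, column 2 = 8 (sole candidate).
row 4, column 7 = 2 (sole candidate).
row 1, column 2 = 4 (sole candidate).
row 1, column 7 = 7: row 1 has {1,2,4,5,9}; col 7 has {2,3,5,6,8,9}; region has {1,2,9} → only 7 remains.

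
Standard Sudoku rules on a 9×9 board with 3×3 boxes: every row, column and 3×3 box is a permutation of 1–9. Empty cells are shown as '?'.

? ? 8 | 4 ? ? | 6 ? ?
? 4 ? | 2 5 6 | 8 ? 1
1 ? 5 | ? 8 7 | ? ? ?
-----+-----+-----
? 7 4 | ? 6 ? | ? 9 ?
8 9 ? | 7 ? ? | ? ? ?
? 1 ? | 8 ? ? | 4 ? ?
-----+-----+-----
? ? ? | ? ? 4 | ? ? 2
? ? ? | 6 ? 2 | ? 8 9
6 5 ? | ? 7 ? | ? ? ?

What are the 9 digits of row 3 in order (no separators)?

165387924

R8C2 = 3: row 8 has {2,6,8,9}; col 2 has {1,4,5,7,9}; box has {5,6} → only 3 remains.
R8C5 = 1: row 8 has {2,3,6,8,9}; col 5 has {5,6,7,8}; box has {2,4,6,7} → only 1 remains.
R1C2 = 2: row 1 has {4,6,8}; col 2 has {1,3,4,5,7,9}; box has {1,4,5,8} → only 2 remains.
R3C2 = 6: row 3 has {1,5,7,8}; col 2 has {1,2,3,4,5,7,9}; box has {1,2,4,5,8} → only 6 remains.
R7C2 = 8: row 7 has {2,4}; col 2 has {1,2,3,4,5,6,7,9}; box has {3,5,6} → only 8 remains.
R8C3 = 7: row 8 has {1,2,3,6,8,9}; col 3 has {4,5,8}; box has {3,5,6,8} → only 7 remains.
R8C7 = 5: row 8 has {1,2,3,6,7,8,9}; col 7 has {4,6,8}; box has {2,8,9} → only 5 remains.
R7C1 = 9: row 7 has {2,4,8}; col 1 has {1,6,8}; box has {3,5,6,7,8} → only 9 remains.
R7C3 = 1: row 7 has {2,4,8,9}; col 3 has {4,5,7,8}; box has {3,5,6,7,8,9} → only 1 remains.
R7C5 = 3: row 7 has {1,2,4,8,9}; col 5 has {1,5,6,7,8}; box has {1,2,4,6,7} → only 3 remains.
R7C7 = 7: row 7 has {1,2,3,4,8,9}; col 7 has {4,5,6,8}; box has {2,5,8,9} → only 7 remains.
R7C8 = 6: row 7 has {1,2,3,4,7,8,9}; col 8 has {8,9}; box has {2,5,7,8,9} → only 6 remains.
R8C1 = 4: row 8 has {1,2,3,5,6,7,8,9}; col 1 has {1,6,8,9}; box has {1,3,5,6,7,8,9} → only 4 remains.
R9C3 = 2: row 9 has {5,6,7}; col 3 has {1,4,5,7,8}; box has {1,3,4,5,6,7,8,9} → only 2 remains.
R9C4 = 9: row 9 has {2,5,6,7}; col 4 has {2,4,6,7,8}; box has {1,2,3,4,6,7} → only 9 remains.
R9C6 = 8: row 9 has {2,5,6,7,9}; col 6 has {2,4,6,7}; box has {1,2,3,4,6,7,9} → only 8 remains.
R1C5 = 9: row 1 has {2,4,6,8}; col 5 has {1,3,5,6,7,8}; box has {2,4,5,6,7,8} → only 9 remains.
R3C4 = 3: row 3 has {1,5,6,7,8}; col 4 has {2,4,6,7,8,9}; box has {2,4,5,6,7,8,9} → only 3 remains.
R3C9 = 4: row 3 has {1,3,5,6,7,8}; col 9 has {1,2,9}; box has {1,6,8} → only 4 remains.
R6C5 = 2: row 6 has {1,4,8}; col 5 has {1,3,5,6,7,8,9}; box has {6,7,8} → only 2 remains.
R7C4 = 5: row 7 has {1,2,3,4,6,7,8,9}; col 4 has {2,3,4,6,7,8,9}; box has {1,2,3,4,6,7,8,9} → only 5 remains.
R9C9 = 3: row 9 has {2,5,6,7,8,9}; col 9 has {1,2,4,9}; box has {2,5,6,7,8,9} → only 3 remains.
R1C6 = 1: row 1 has {2,4,6,8,9}; col 6 has {2,4,6,7,8}; box has {2,3,4,5,6,7,8,9} → only 1 remains.
R3C8 = 2: row 3 has {1,3,4,5,6,7,8}; col 8 has {6,8,9}; box has {1,4,6,8} → only 2 remains.
R4C4 = 1: row 4 has {4,6,7,9}; col 4 has {2,3,4,5,6,7,8,9}; box has {2,6,7,8} → only 1 remains.
R5C5 = 4: row 5 has {7,8,9}; col 5 has {1,2,3,5,6,7,8,9}; box has {1,2,6,7,8} → only 4 remains.
R9C7 = 1: row 9 has {2,3,5,6,7,8,9}; col 7 has {4,5,6,7,8}; box has {2,3,5,6,7,8,9} → only 1 remains.
R9C8 = 4: row 9 has {1,2,3,5,6,7,8,9}; col 8 has {2,6,8,9}; box has {1,2,3,5,6,7,8,9} → only 4 remains.
R3C7 = 9: row 3 has {1,2,3,4,5,6,7,8}; col 7 has {1,4,5,6,7,8}; box has {1,2,4,6,8} → only 9 remains.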